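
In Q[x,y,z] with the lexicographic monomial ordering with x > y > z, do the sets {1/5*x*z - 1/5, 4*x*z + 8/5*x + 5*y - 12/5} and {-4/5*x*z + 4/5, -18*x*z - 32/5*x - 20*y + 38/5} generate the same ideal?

No, the ideals differ.

Equality of ideals is decidable: compute both reduced Gröbner bases (unique for the ordering) and check whether they agree.
Buchberger on the first generating set:
f_1 = 1/5*x*z - 1/5, LT = x*z.
f_2 = 4*x*z + 8/5*x + 5*y - 12/5, LT = x*z.

S(f_1,f_2): lcm = x*z. S = -2/5*x - 5/4*y - 2/5.
  leading term x: no divisor's leading term divides it; move -2/5*x to the remainder.
  leading term y: no divisor's leading term divides it; move -5/4*y to the remainder.
  leading term 1: no divisor's leading term divides it; move -2/5 to the remainder.
  remainder -2/5*x - 5/4*y - 2/5 ≠ 0; add g_3 = -2/5*x - 5/4*y - 2/5 to the basis.

S(f_1,g_3): lcm = x*z. S = -25/8*y*z - z - 1.
  leading term y*z: no divisor's leading term divides it; move -25/8*y*z to the remainder.
  leading term z: no divisor's leading term divides it; move -z to the remainder.
  leading term 1: no divisor's leading term divides it; move -1 to the remainder.
  remainder -25/8*y*z - z - 1 ≠ 0; add g_4 = -25/8*y*z - z - 1 to the basis.

S(f_2,g_3): lcm = x*z. S = 2/5*x - 25/8*y*z + 5/4*y - z - 3/5.
  leading term x: subtract (-1)·g_3 from 2/5*x - 25/8*y*z + 5/4*y - z - 3/5 → -25/8*y*z - z - 1
  leading term y*z: subtract (1)·g_4 from -25/8*y*z - z - 1 → 0
  remainder 0.

S(f_1,g_4): lcm = x*y*z. S = -8/25*x*z - 8/25*x - y.
  leading term x*z: subtract (-8/5)·f_1 from -8/25*x*z - 8/25*x - y → -8/25*x - y - 8/25
  leading term x: subtract (4/5)·g_3 from -8/25*x - y - 8/25 → 0
  remainder 0.

S(f_2,g_4): lcm = x*y*z. S = 2/5*x*y - 8/25*x*z - 8/25*x + 5/4*y**2 - 3/5*y.
  leading term x*y: subtract (-y)·g_3 from 2/5*x*y - 8/25*x*z - 8/25*x + 5/4*y**2 - 3/5*y → -8/25*x*z - 8/25*x - y
  leading term x*z: subtract (-8/5)·f_1 from -8/25*x*z - 8/25*x - y → -8/25*x - y - 8/25
  leading term x: subtract (4/5)·g_3 from -8/25*x - y - 8/25 → 0
  remainder 0.

S(g_3,g_4): leading monomials are coprime, so the S-polynomial reduces to 0 (Buchberger's first criterion).
Every S-polynomial of the final basis reduces to 0, so we have a Gröbner basis.
Inter-reduce: drop elements whose leading term is divisible by another's, tail-reduce, and make monic.
Reduced Gröbner basis: {x + 25/8*y + 1, y*z + 8/25*z + 8/25}.

Buchberger on the second generating set:
h_1 = -4/5*x*z + 4/5, LT = x*z.
h_2 = -18*x*z - 32/5*x - 20*y + 38/5, LT = x*z.

S(h_1,h_2): lcm = x*z. S = -16/45*x - 10/9*y - 26/45.
  leading term x: no divisor's leading term divides it; move -16/45*x to the remainder.
  leading term y: no divisor's leading term divides it; move -10/9*y to the remainder.
  leading term 1: no divisor's leading term divides it; move -26/45 to the remainder.
  remainder -16/45*x - 10/9*y - 26/45 ≠ 0; add k_3 = -16/45*x - 10/9*y - 26/45 to the basis.

S(h_1,k_3): lcm = x*z. S = -25/8*y*z - 13/8*z - 1.
  leading term y*z: no divisor's leading term divides it; move -25/8*y*z to the remainder.
  leading term z: no divisor's leading term divides it; move -13/8*z to the remainder.
  leading term 1: no divisor's leading term divides it; move -1 to the remainder.
  remainder -25/8*y*z - 13/8*z - 1 ≠ 0; add k_4 = -25/8*y*z - 13/8*z - 1 to the basis.

S(h_2,k_3): lcm = x*z. S = 16/45*x - 25/8*y*z + 10/9*y - 13/8*z - 19/45.
  leading term x: subtract (-1)·k_3 from 16/45*x - 25/8*y*z + 10/9*y - 13/8*z - 19/45 → -25/8*y*z - 13/8*z - 1
  leading term y*z: subtract (1)·k_4 from -25/8*y*z - 13/8*z - 1 → 0
  remainder 0.

S(h_1,k_4): lcm = x*y*z. S = -13/25*x*z - 8/25*x - y.
  leading term x*z: subtract (13/20)·h_1 from -13/25*x*z - 8/25*x - y → -8/25*x - y - 13/25
  leading term x: subtract (9/10)·k_3 from -8/25*x - y - 13/25 → 0
  remainder 0.

S(h_2,k_4): lcm = x*y*z. S = 16/45*x*y - 13/25*x*z - 8/25*x + 10/9*y**2 - 19/45*y.
  leading term x*y: subtract (-y)·k_3 from 16/45*x*y - 13/25*x*z - 8/25*x + 10/9*y**2 - 19/45*y → -13/25*x*z - 8/25*x - y
  leading term x*z: subtract (13/20)·h_1 from -13/25*x*z - 8/25*x - y → -8/25*x - y - 13/25
  leading term x: subtract (9/10)·k_3 from -8/25*x - y - 13/25 → 0
  remainder 0.

S(k_3,k_4): leading monomials are coprime, so the S-polynomial reduces to 0 (Buchberger's first criterion).
Every S-polynomial of the final basis reduces to 0, so we have a Gröbner basis.
Inter-reduce: drop elements whose leading term is divisible by another's, tail-reduce, and make monic.
Reduced Gröbner basis: {x + 25/8*y + 13/8, y*z + 13/25*z + 8/25}.

The bases are distinct; the ideals are different.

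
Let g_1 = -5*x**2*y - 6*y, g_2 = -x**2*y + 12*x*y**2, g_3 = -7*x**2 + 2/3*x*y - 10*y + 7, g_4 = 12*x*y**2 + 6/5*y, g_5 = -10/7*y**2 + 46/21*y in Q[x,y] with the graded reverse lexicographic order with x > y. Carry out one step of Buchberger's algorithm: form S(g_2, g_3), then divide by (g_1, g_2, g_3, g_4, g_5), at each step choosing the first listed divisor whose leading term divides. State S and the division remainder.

lcm(LM(g_2), LM(g_3)) = x**2*y.
S = (lcm/LT(g_2))·g_2 − (lcm/LT(g_3))·g_3 = -250/21*x*y**2 - 10/7*y**2 + y.
Reduce S modulo (g_1, g_2, g_3, g_4, g_5) in that order:
  leading term x*y**2: subtract (-125/126)·g_4 from -250/21*x*y**2 - 10/7*y**2 + y → -10/7*y**2 + 46/21*y
  leading term y**2: subtract (1)·g_5 from -10/7*y**2 + 46/21*y → 0
The remainder is 0, so this S-polynomial contributes no new basis element.
An S-polynomial is built so that the two leading terms cancel; whether anything survives reduction is exactly the Gröbner-basis criterion.

S(g_2, g_3) = -250/21*x*y**2 - 10/7*y**2 + y; remainder on division = 0.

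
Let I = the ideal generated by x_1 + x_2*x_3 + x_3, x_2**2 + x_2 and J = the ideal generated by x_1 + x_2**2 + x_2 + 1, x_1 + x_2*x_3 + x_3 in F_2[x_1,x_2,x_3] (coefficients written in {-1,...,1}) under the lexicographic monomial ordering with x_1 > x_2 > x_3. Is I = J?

Two ideals are equal iff their reduced Gröbner bases coincide (the reduced basis is unique for a fixed ordering).
Buchberger on the first generating set:
f_1 = x_1 + x_2*x_3 + x_3, LT = x_1.
f_2 = x_2**2 + x_2, LT = x_2**2.

The S-polynomials (S(f_1,f_2)) all reduce to 0 modulo the current basis, so we have a Gröbner basis.
Inter-reduce: drop elements whose leading term is divisible by another's, tail-reduce, and make monic.
Reduced Gröbner basis: {x_1 + x_2*x_3 + x_3, x_2**2 + x_2}.

Buchberger on the second generating set:
h_1 = x_1 + x_2**2 + x_2 + 1, LT = x_1.
h_2 = x_1 + x_2*x_3 + x_3, LT = x_1.

S(h_1,h_2): lcm = x_1. S = x_2**2 + x_2*x_3 + x_2 + x_3 + 1.
  leading term x_2**2: no divisor's leading term divides it; move x_2**2 to the remainder.
  leading term x_2*x_3: no divisor's leading term divides it; move x_2*x_3 to the remainder.
  leading term x_2: no divisor's leading term divides it; move x_2 to the remainder.
  leading term x_3: no divisor's leading term divides it; move x_3 to the remainder.
  leading term 1: no divisor's leading term divides it; move 1 to the remainder.
  remainder x_2**2 + x_2*x_3 + x_2 + x_3 + 1 ≠ 0; add k_3 = x_2**2 + x_2*x_3 + x_2 + x_3 + 1 to the basis.

The other S-polynomials (S(h_1,k_3), S(h_2,k_3)) all reduce to 0 modulo the current basis, so we have a Gröbner basis.
Inter-reduce: drop elements whose leading term is divisible by another's, tail-reduce, and make monic.
Reduced Gröbner basis: {x_1 + x_2*x_3 + x_3, x_2**2 + x_2*x_3 + x_2 + x_3 + 1}.

Since the reduced bases disagree, the two ideals are not the same.
The choice of monomial ordering does not affect the verdict — as long as both bases are computed under the same ordering, their equality decides ideal equality.

No, the ideals differ.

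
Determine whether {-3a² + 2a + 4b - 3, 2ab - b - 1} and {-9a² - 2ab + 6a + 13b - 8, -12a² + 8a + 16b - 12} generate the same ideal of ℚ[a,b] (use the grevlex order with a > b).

Equality of ideals is decidable: compute both reduced Gröbner bases (unique for the ordering) and check whether they agree.
Buchberger on the first generating set:
f_1 = -3a² + 2a + 4b - 3, LT = a².
f_2 = 2ab - b - 1, LT = ab.

S(f_1,f_2): lcm = a²b. S = -⅙ab - 4/3b² + ½a + b.
  leading term ab: subtract (-1/12)·f_2 from -⅙ab - 4/3b² + ½a + b → -4/3b² + ½a + 11/12b - 1/12
  leading term b²: no divisor's leading term divides it; move -4/3b² to the remainder.
  leading term a: no divisor's leading term divides it; move ½a to the remainder.
  leading term b: no divisor's leading term divides it; move 11/12b to the remainder.
  leading term 1: no divisor's leading term divides it; move -1/12 to the remainder.
  remainder -4/3b² + ½a + 11/12b - 1/12 ≠ 0; add g_3 = -4/3b² + ½a + 11/12b - 1/12 to the basis.

The other S-polynomials (S(f_1,g_3), S(f_2,g_3)) all reduce to 0 modulo the current basis, so we have a Gröbner basis.
Inter-reduce: drop elements whose leading term is divisible by another's, tail-reduce, and make monic.
Reduced Gröbner basis: {a² - ⅔a - 4/3b + 1, ab - ½b - ½, b² - ⅜a - 11/16b + 1/16}.

Buchberger on the second generating set:
h_1 = -9a² - 2ab + 6a + 13b - 8, LT = a².
h_2 = -12a² + 8a + 16b - 12, LT = a².

S(h_1,h_2): lcm = a². S = 2/9ab - 1/9b - 1/9.
  leading term ab: no divisor's leading term divides it; move 2/9ab to the remainder.
  leading term b: no divisor's leading term divides it; move -1/9b to the remainder.
  leading term 1: no divisor's leading term divides it; move -1/9 to the remainder.
  remainder 2/9ab - 1/9b - 1/9 ≠ 0; add k_3 = 2/9ab - 1/9b - 1/9 to the basis.

S(h_1,k_3): lcm = a²b. S = 2/9ab² - ⅙ab - 13/9b² + ½a + 8/9b.
  leading term ab²: subtract (b)·k_3 from 2/9ab² - ⅙ab - 13/9b² + ½a + 8/9b → -⅙ab - 4/3b² + ½a + b
  leading term ab: subtract (-¾)·k_3 from -⅙ab - 4/3b² + ½a + b → -4/3b² + ½a + 11/12b - 1/12
  leading term b²: no divisor's leading term divides it; move -4/3b² to the remainder.
  leading term a: no divisor's leading term divides it; move ½a to the remainder.
  leading term b: no divisor's leading term divides it; move 11/12b to the remainder.
  leading term 1: no divisor's leading term divides it; move -1/12 to the remainder.
  remainder -4/3b² + ½a + 11/12b - 1/12 ≠ 0; add k_4 = -4/3b² + ½a + 11/12b - 1/12 to the basis.

The other S-polynomials (S(h_2,k_3), S(h_1,k_4), S(h_2,k_4), S(k_3,k_4)) all reduce to 0 modulo the current basis, so we have a Gröbner basis.
Inter-reduce: drop elements whose leading term is divisible by another's, tail-reduce, and make monic.
Reduced Gröbner basis: {a² - ⅔a - 4/3b + 1, ab - ½b - ½, b² - ⅜a - 11/16b + 1/16}.

These coincide, so the ideals are equal.

Yes, the ideals are equal.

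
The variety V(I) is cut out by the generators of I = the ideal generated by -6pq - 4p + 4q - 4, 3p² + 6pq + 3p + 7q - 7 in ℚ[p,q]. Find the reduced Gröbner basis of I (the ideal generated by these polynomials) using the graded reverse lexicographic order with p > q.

G = {p² - ⅓p + 11/3q - 11/3, pq + ⅔p - ⅔q + ⅔, q² - 10/33p - 3/11q - 8/11}

f_1 = -6pq - 4p + 4q - 4, LT = pq.
f_2 = 3p² + 6pq + 3p + 7q - 7, LT = p².

S(f_1,f_2): lcm = p²q. S = -2pq² + ⅔p² - 5/3pq - 7/3q² + ⅔p + 7/3q.
  leading term pq²: subtract (⅓q)·f_1 from -2pq² + ⅔p² - 5/3pq - 7/3q² + ⅔p + 7/3q → ⅔p² - ⅓pq - 11/3q² + ⅔p + 11/3q
  leading term p²: subtract (2/9)·f_2 from ⅔p² - ⅓pq - 11/3q² + ⅔p + 11/3q → -5/3pq - 11/3q² + 19/9q + 14/9
  leading term pq: subtract (5/18)·f_1 from -5/3pq - 11/3q² + 19/9q + 14/9 → -11/3q² + 10/9p + q + 8/3
  leading term q²: no divisor's leading term divides it; move -11/3q² to the remainder.
  leading term p: no divisor's leading term divides it; move 10/9p to the remainder.
  leading term q: no divisor's leading term divides it; move q to the remainder.
  leading term 1: no divisor's leading term divides it; move 8/3 to the remainder.
  remainder -11/3q² + 10/9p + q + 8/3 ≠ 0; add g_3 = -11/3q² + 10/9p + q + 8/3 to the basis.

The other S-polynomials (S(f_1,g_3), S(f_2,g_3)) all reduce to 0 modulo the current basis, so we have a Gröbner basis.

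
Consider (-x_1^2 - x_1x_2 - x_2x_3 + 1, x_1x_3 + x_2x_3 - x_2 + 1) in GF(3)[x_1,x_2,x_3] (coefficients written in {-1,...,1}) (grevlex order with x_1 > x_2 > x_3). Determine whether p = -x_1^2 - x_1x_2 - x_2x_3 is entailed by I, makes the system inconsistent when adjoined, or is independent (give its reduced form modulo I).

First compute the reduced Gröbner basis of I by Buchberger's algorithm.
f_1 = -x_1^2 - x_1x_2 - x_2x_3 + 1, LT = x_1^2.
f_2 = x_1x_3 + x_2x_3 - x_2 + 1, LT = x_1x_3.

S(f_1,f_2): lcm = x_1^2x_3. S = x_2x_3^2 + x_1x_2 - x_1 - x_3.
  leading term x_2x_3^2: no divisor's leading term divides it; move x_2x_3^2 to the remainder.
  leading term x_1x_2: no divisor's leading term divides it; move x_1x_2 to the remainder.
  leading term x_1: no divisor's leading term divides it; move -x_1 to the remainder.
  leading term x_3: no divisor's leading term divides it; move -x_3 to the remainder.
  remainder x_2x_3^2 + x_1x_2 - x_1 - x_3 ≠ 0; add h_3 = x_2x_3^2 + x_1x_2 - x_1 - x_3 to the basis.

The other S-polynomials (S(f_1,h_3), S(f_2,h_3)) all reduce to 0 modulo the current basis, so we have a Gröbner basis.
Inter-reduce: drop elements whose leading term is divisible by another's, tail-reduce, and make monic.
Reduced Gröbner basis: {x_2x_3^2 + x_1x_2 - x_1 - x_3, x_1^2 + x_1x_2 + x_2x_3 - 1, x_1x_3 + x_2x_3 - x_2 + 1}.
Label its elements g_1 = x_2x_3^2 + x_1x_2 - x_1 - x_3, g_2 = x_1^2 + x_1x_2 + x_2x_3 - 1, g_3 = x_1x_3 + x_2x_3 - x_2 + 1.

Reduce p = -x_1^2 - x_1x_2 - x_2x_3 modulo G:
  leading term x_1^2: subtract (-1)·g_2 from -x_1^2 - x_1x_2 - x_2x_3 → -1
  leading term 1: no divisor's leading term divides it; move -1 to the remainder.
  normal form = -1.
The normal form is nonzero, so p ∉ I. Since p minus its normal form lies in I, I + (p) = I + (r) where r = -1; decide whether this ideal is the whole ring.
Here r = -1 is a nonzero constant, hence a unit: 1 ∈ I + (p), the Gröbner basis of I + (p) is {1}, and the enlarged system has no common solution — adjoining p is inconsistent.

The remainder on division by a Gröbner basis is unique — it is the normal form.

Adjoining -x_1^2 - x_1x_2 - x_2x_3 makes the ideal the whole ring: the system is inconsistent.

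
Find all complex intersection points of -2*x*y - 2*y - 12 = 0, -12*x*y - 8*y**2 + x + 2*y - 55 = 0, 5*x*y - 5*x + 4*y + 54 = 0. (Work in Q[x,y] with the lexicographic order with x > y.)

Compute a lex Gröbner basis by Buchberger's algorithm.
f_1 = -2*x*y - 2*y - 12, LT = x*y.
f_2 = -12*x*y + x - 8*y**2 + 2*y - 55, LT = x*y.
f_3 = 5*x*y - 5*x + 4*y + 54, LT = x*y.

S(f_1,f_2): lcm = x*y. S = 1/12*x - 2/3*y**2 + 7/6*y + 17/12.
  leading term x: no divisor's leading term divides it; move 1/12*x to the remainder.
  leading term y**2: no divisor's leading term divides it; move -2/3*y**2 to the remainder.
  leading term y: no divisor's leading term divides it; move 7/6*y to the remainder.
  leading term 1: no divisor's leading term divides it; move 17/12 to the remainder.
  remainder 1/12*x - 2/3*y**2 + 7/6*y + 17/12 ≠ 0; add h_4 = 1/12*x - 2/3*y**2 + 7/6*y + 17/12 to the basis.

S(f_1,f_3): lcm = x*y. S = x + 1/5*y - 24/5.
  leading term x: subtract (12)·h_4 from x + 1/5*y - 24/5 → 8*y**2 - 69/5*y - 109/5
  leading term y**2: no divisor's leading term divides it; move 8*y**2 to the remainder.
  leading term y: no divisor's leading term divides it; move -69/5*y to the remainder.
  leading term 1: no divisor's leading term divides it; move -109/5 to the remainder.
  remainder 8*y**2 - 69/5*y - 109/5 ≠ 0; add h_5 = 8*y**2 - 69/5*y - 109/5 to the basis.

S(f_1,h_4): lcm = x*y. S = 8*y**3 - 14*y**2 - 16*y + 6.
  leading term y**3: subtract (y)·h_5 from 8*y**3 - 14*y**2 - 16*y + 6 → -1/5*y**2 + 29/5*y + 6
  leading term y**2: subtract (-1/40)·h_5 from -1/5*y**2 + 29/5*y + 6 → 1091/200*y + 1091/200
  leading term y: no divisor's leading term divides it; move 1091/200*y to the remainder.
  leading term 1: no divisor's leading term divides it; move 1091/200 to the remainder.
  remainder 1091/200*y + 1091/200 ≠ 0; add h_6 = 1091/200*y + 1091/200 to the basis.

The other S-polynomials (S(f_2,f_3), S(f_2,h_4), S(f_3,h_4), S(f_1,h_5), S(f_2,h_5), S(f_3,h_5), S(h_4,h_5), S(f_1,h_6), S(f_2,h_6), S(f_3,h_6), S(h_4,h_6), S(h_5,h_6)) all reduce to 0 modulo the current basis, so we have a Gröbner basis.
Inter-reduce: drop elements whose leading term is divisible by another's, tail-reduce, and make monic.
Reduced Gröbner basis: {x - 5, y + 1}.

A lex Gröbner basis eliminates variables successively. Here y + 1 depends only on y, with roots {-1}; lifting each root through the earlier basis elements recovers the full solutions.
  y = -1: the earlier basis element becomes x - 5 = 0, giving x = 5 — point (5, -1).

{(5, -1)}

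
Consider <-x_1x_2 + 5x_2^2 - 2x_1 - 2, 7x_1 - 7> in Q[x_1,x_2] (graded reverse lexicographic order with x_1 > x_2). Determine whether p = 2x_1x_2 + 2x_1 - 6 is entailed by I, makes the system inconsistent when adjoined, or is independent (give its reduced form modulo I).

Adjoining 2x_1x_2 + 2x_1 - 6 makes the ideal the whole ring: the system is inconsistent.

First compute the reduced Gröbner basis of I by Buchberger's algorithm.
f_1 = -x_1x_2 + 5x_2^2 - 2x_1 - 2, LT = x_1x_2.
f_2 = 7x_1 - 7, LT = x_1.

S(f_1,f_2): lcm = x_1x_2. S = -5x_2^2 + 2x_1 + x_2 + 2.
  leading term x_2^2: no divisor's leading term divides it; move -5x_2^2 to the remainder.
  leading term x_1: subtract (2/7)·f_2 from 2x_1 + x_2 + 2 → x_2 + 4
  leading term x_2: no divisor's leading term divides it; move x_2 to the remainder.
  leading term 1: no divisor's leading term divides it; move 4 to the remainder.
  remainder -5x_2^2 + x_2 + 4 ≠ 0; add h_3 = -5x_2^2 + x_2 + 4 to the basis.

The other S-polynomials (S(f_1,h_3), S(f_2,h_3)) all reduce to 0 modulo the current basis, so we have a Gröbner basis.
Inter-reduce: drop elements whose leading term is divisible by another's, tail-reduce, and make monic.
Reduced Gröbner basis: {x_2^2 - 1/5x_2 - 4/5, x_1 - 1}.
Label its elements g_1 = x_2^2 - 1/5x_2 - 4/5, g_2 = x_1 - 1.

Reduce p = 2x_1x_2 + 2x_1 - 6 modulo G:
  leading term x_1x_2: subtract (2x_2)·g_2 from 2x_1x_2 + 2x_1 - 6 → 2x_1 + 2x_2 - 6
  leading term x_1: subtract (2)·g_2 from 2x_1 + 2x_2 - 6 → 2x_2 - 4
  leading term x_2: no divisor's leading term divides it; move 2x_2 to the remainder.
  leading term 1: no divisor's leading term divides it; move -4 to the remainder.
  normal form = 2x_2 - 4.
The normal form is nonzero, so p ∉ I. Since p minus its normal form lies in I, I + (p) = I + (r) where r = 2x_2 - 4; decide whether this ideal is the whole ring.
Run Buchberger on G together with r (pairs among the g_i already reduce to 0 since G is a Gröbner basis):
g_1 = x_2^2 - 1/5x_2 - 4/5, LT = x_2^2.
g_2 = x_1 - 1, LT = x_1.
r = 2x_2 - 4, LT = x_2.

S(g_1,r): lcm = x_2^2. S = 9/5x_2 - 4/5.
  leading term x_2: subtract (9/10)·r from 9/5x_2 - 4/5 → 14/5
  leading term 1: no divisor's leading term divides it; move 14/5 to the remainder.
  remainder 14/5 ≠ 0; add m_4 = 14/5 to the basis.

The other S-polynomials (S(g_1,g_2), S(g_2,r), S(g_1,m_4), S(g_2,m_4), S(r,m_4)) all reduce to 0 modulo the current basis, so we have a Gröbner basis.
Inter-reduce: drop elements whose leading term is divisible by another's, tail-reduce, and make monic.
Reduced Gröbner basis: {1}.
The reduced Gröbner basis of I + (p) is {1}: the ideal is the whole ring, so the enlarged system has no common solution — adjoining p is inconsistent.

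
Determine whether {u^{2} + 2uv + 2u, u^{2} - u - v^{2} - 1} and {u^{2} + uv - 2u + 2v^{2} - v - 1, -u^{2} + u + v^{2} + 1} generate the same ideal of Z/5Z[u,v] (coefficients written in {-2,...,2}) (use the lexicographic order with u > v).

No, the ideals differ.

Equality of ideals is decidable: compute both reduced Gröbner bases (unique for the ordering) and check whether they agree.
Buchberger on the first generating set:
f_1 = u^{2} + 2uv + 2u, LT = u^{2}.
f_2 = u^{2} - u - v^{2} - 1, LT = u^{2}.

S(f_1,f_2): lcm = u^{2}. S = 2uv - 2u + v^{2} + 1.
  leading term uv: no divisor's leading term divides it; move 2uv to the remainder.
  leading term u: no divisor's leading term divides it; move -2u to the remainder.
  leading term v^{2}: no divisor's leading term divides it; move v^{2} to the remainder.
  leading term 1: no divisor's leading term divides it; move 1 to the remainder.
  remainder 2uv - 2u + v^{2} + 1 ≠ 0; add g_3 = 2uv - 2u + v^{2} + 1 to the basis.

S(f_1,g_3): lcm = u^{2}v. S = u^{2} - uv^{2} + 2uv + 2u.
  leading term u^{2}: subtract (1)·f_1 from u^{2} - uv^{2} + 2uv + 2u → -uv^{2}
  leading term uv^{2}: subtract (2v)·g_3 from -uv^{2} → -uv - 2v^{3} - 2v
  leading term uv: subtract (2)·g_3 from -uv - 2v^{3} - 2v → -u - 2v^{3} - 2v^{2} - 2v - 2
  leading term u: no divisor's leading term divides it; move -u to the remainder.
  leading term v^{3}: no divisor's leading term divides it; move -2v^{3} to the remainder.
  leading term v^{2}: no divisor's leading term divides it; move -2v^{2} to the remainder.
  leading term v: no divisor's leading term divides it; move -2v to the remainder.
  leading term 1: no divisor's leading term divides it; move -2 to the remainder.
  remainder -u - 2v^{3} - 2v^{2} - 2v - 2 ≠ 0; add g_4 = -u - 2v^{3} - 2v^{2} - 2v - 2 to the basis.

S(f_1,g_4): lcm = u^{2}. S = -2uv^{3} - 2uv^{2}.
  leading term uv^{3}: subtract (-v^{2})·g_3 from -2uv^{3} - 2uv^{2} → uv^{2} + v^{4} + v^{2}
  leading term uv^{2}: subtract (-2v)·g_3 from uv^{2} + v^{4} + v^{2} → uv + v^{4} + 2v^{3} + v^{2} + 2v
  leading term uv: subtract (-2)·g_3 from uv + v^{4} + 2v^{3} + v^{2} + 2v → u + v^{4} + 2v^{3} - 2v^{2} + 2v + 2
  leading term u: subtract (-1)·g_4 from u + v^{4} + 2v^{3} - 2v^{2} + 2v + 2 → v^{4} + v^{2}
  leading term v^{4}: no divisor's leading term divides it; move v^{4} to the remainder.
  leading term v^{2}: no divisor's leading term divides it; move v^{2} to the remainder.
  remainder v^{4} + v^{2} ≠ 0; add g_5 = v^{4} + v^{2} to the basis.

The other S-polynomials (S(f_2,g_3), S(f_2,g_4), S(g_3,g_4), S(f_1,g_5), S(f_2,g_5), S(g_3,g_5), S(g_4,g_5)) all reduce to 0 modulo the current basis, so we have a Gröbner basis.
Inter-reduce: drop elements whose leading term is divisible by another's, tail-reduce, and make monic.
Reduced Gröbner basis: {u + 2v^{3} + 2v^{2} + 2v + 2, v^{4} + v^{2}}.

Buchberger on the second generating set:
h_1 = u^{2} + uv - 2u + 2v^{2} - v - 1, LT = u^{2}.
h_2 = -u^{2} + u + v^{2} + 1, LT = u^{2}.

S(h_1,h_2): lcm = u^{2}. S = uv - u - 2v^{2} - v.
  leading term uv: no divisor's leading term divides it; move uv to the remainder.
  leading term u: no divisor's leading term divides it; move -u to the remainder.
  leading term v^{2}: no divisor's leading term divides it; move -2v^{2} to the remainder.
  leading term v: no divisor's leading term divides it; move -v to the remainder.
  remainder uv - u - 2v^{2} - v ≠ 0; add k_3 = uv - u - 2v^{2} - v to the basis.

S(h_1,k_3): lcm = u^{2}v. S = u^{2} - 2uv^{2} - uv + 2v^{3} - v^{2} - v.
  leading term u^{2}: subtract (1)·h_1 from u^{2} - 2uv^{2} - uv + 2v^{3} - v^{2} - v → -2uv^{2} - 2uv + 2u + 2v^{3} + 2v^{2} + 1
  leading term uv^{2}: subtract (-2v)·k_3 from -2uv^{2} - 2uv + 2u + 2v^{3} + 2v^{2} + 1 → uv + 2u - 2v^{3} + 1
  leading term uv: subtract (1)·k_3 from uv + 2u - 2v^{3} + 1 → -2u - 2v^{3} + 2v^{2} + v + 1
  leading term u: no divisor's leading term divides it; move -2u to the remainder.
  leading term v^{3}: no divisor's leading term divides it; move -2v^{3} to the remainder.
  leading term v^{2}: no divisor's leading term divides it; move 2v^{2} to the remainder.
  leading term v: no divisor's leading term divides it; move v to the remainder.
  leading term 1: no divisor's leading term divides it; move 1 to the remainder.
  remainder -2u - 2v^{3} + 2v^{2} + v + 1 ≠ 0; add k_4 = -2u - 2v^{3} + 2v^{2} + v + 1 to the basis.

S(h_1,k_4): lcm = u^{2}. S = -uv^{3} + uv^{2} - uv + u + 2v^{2} - v - 1.
  leading term uv^{3}: subtract (-v^{2})·k_3 from -uv^{3} + uv^{2} - uv + u + 2v^{2} - v - 1 → -uv + u - 2v^{4} - v^{3} + 2v^{2} - v - 1
  leading term uv: subtract (-1)·k_3 from -uv + u - 2v^{4} - v^{3} + 2v^{2} - v - 1 → -2v^{4} - v^{3} - 2v - 1
  leading term v^{4}: no divisor's leading term divides it; move -2v^{4} to the remainder.
  leading term v^{3}: no divisor's leading term divides it; move -v^{3} to the remainder.
  leading term v: no divisor's leading term divides it; move -2v to the remainder.
  leading term 1: no divisor's leading term divides it; move -1 to the remainder.
  remainder -2v^{4} - v^{3} - 2v - 1 ≠ 0; add k_5 = -2v^{4} - v^{3} - 2v - 1 to the basis.

The other S-polynomials (S(h_2,k_3), S(h_2,k_4), S(k_3,k_4), S(h_1,k_5), S(h_2,k_5), S(k_3,k_5), S(k_4,k_5)) all reduce to 0 modulo the current basis, so we have a Gröbner basis.
Inter-reduce: drop elements whose leading term is divisible by another's, tail-reduce, and make monic.
Reduced Gröbner basis: {u + v^{3} - v^{2} + 2v + 2, v^{4} - 2v^{3} + v - 2}.

The bases are distinct; the ideals are different.
The same test decides containment: I ⊆ J iff every generator of I reduces to 0 modulo a Gröbner basis of J.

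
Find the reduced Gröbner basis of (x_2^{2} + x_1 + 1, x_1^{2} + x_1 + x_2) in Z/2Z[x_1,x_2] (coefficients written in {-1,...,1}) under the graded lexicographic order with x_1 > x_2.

This is the nonlinear analogue of row-reducing a linear system.

f_1 = x_2^{2} + x_1 + 1, LT = x_2^{2}.
f_2 = x_1^{2} + x_1 + x_2, LT = x_1^{2}.

The S-polynomials (S(f_1,f_2)) all reduce to 0 modulo the current basis, so we have a Gröbner basis.

G = {x_1^{2} + x_1 + x_2, x_2^{2} + x_1 + 1}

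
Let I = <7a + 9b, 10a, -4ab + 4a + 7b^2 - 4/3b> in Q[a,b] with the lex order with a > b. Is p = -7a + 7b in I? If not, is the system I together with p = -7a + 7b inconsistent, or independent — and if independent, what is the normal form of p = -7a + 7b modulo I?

-7a + 7b lies in I (it reduces to 0).

First compute the reduced Gröbner basis of I by Buchberger's algorithm.
f_1 = 7a + 9b, LT = a.
f_2 = 10a, LT = a.
f_3 = -4ab + 4a + 7b^2 - 4/3b, LT = ab.

S(f_1,f_2): lcm = a. S = 9/7b.
  leading term b: no divisor's leading term divides it; move 9/7b to the remainder.
  remainder 9/7b ≠ 0; add h_4 = 9/7b to the basis.

The other S-polynomials (S(f_1,f_3), S(f_2,f_3), S(f_1,h_4), S(f_2,h_4), S(f_3,h_4)) all reduce to 0 modulo the current basis, so we have a Gröbner basis.
Inter-reduce: drop elements whose leading term is divisible by another's, tail-reduce, and make monic.
Reduced Gröbner basis: {a, b}.
Label its elements g_1 = a, g_2 = b.

Reduce p = -7a + 7b modulo G:
  leading term a: subtract (-7)·g_1 from -7a + 7b → 7b
  leading term b: subtract (7)·g_2 from 7b → 0
  normal form = 0.
Since the normal form is 0, p ∈ I.

The remainder on division by a Gröbner basis is unique — it is the normal form.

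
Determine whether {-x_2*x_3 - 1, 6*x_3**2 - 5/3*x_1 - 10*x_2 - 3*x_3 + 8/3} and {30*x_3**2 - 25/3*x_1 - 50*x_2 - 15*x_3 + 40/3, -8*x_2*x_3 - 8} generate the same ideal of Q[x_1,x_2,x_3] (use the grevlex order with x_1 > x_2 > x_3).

Since reduced Gröbner bases are canonical representatives of ideals under a given ordering, it suffices to compute and compare them.
Buchberger on the first generating set:
f_1 = -x_2*x_3 - 1, LT = x_2*x_3.
f_2 = 6*x_3**2 - 5/3*x_1 - 10*x_2 - 3*x_3 + 8/3, LT = x_3**2.

S(f_1,f_2): lcm = x_2*x_3**2. S = 5/18*x_1*x_2 + 5/3*x_2**2 + 1/2*x_2*x_3 - 4/9*x_2 + x_3.
  leading term x_1*x_2: no divisor's leading term divides it; move 5/18*x_1*x_2 to the remainder.
  leading term x_2**2: no divisor's leading term divides it; move 5/3*x_2**2 to the remainder.
  leading term x_2*x_3: subtract (-1/2)·f_1 from 1/2*x_2*x_3 - 4/9*x_2 + x_3 → -4/9*x_2 + x_3 - 1/2
  leading term x_2: no divisor's leading term divides it; move -4/9*x_2 to the remainder.
  leading term x_3: no divisor's leading term divides it; move x_3 to the remainder.
  leading term 1: no divisor's leading term divides it; move -1/2 to the remainder.
  remainder 5/18*x_1*x_2 + 5/3*x_2**2 - 4/9*x_2 + x_3 - 1/2 ≠ 0; add g_3 = 5/18*x_1*x_2 + 5/3*x_2**2 - 4/9*x_2 + x_3 - 1/2 to the basis.

The other S-polynomials (S(f_1,g_3), S(f_2,g_3)) all reduce to 0 modulo the current basis, so we have a Gröbner basis.
Inter-reduce: drop elements whose leading term is divisible by another's, tail-reduce, and make monic.
Reduced Gröbner basis: {x_1*x_2 + 6*x_2**2 - 8/5*x_2 + 18/5*x_3 - 9/5, x_2*x_3 + 1, x_3**2 - 5/18*x_1 - 5/3*x_2 - 1/2*x_3 + 4/9}.

Buchberger on the second generating set:
h_1 = 30*x_3**2 - 25/3*x_1 - 50*x_2 - 15*x_3 + 40/3, LT = x_3**2.
h_2 = -8*x_2*x_3 - 8, LT = x_2*x_3.

S(h_1,h_2): lcm = x_2*x_3**2. S = -5/18*x_1*x_2 - 5/3*x_2**2 - 1/2*x_2*x_3 + 4/9*x_2 - x_3.
  leading term x_1*x_2: no divisor's leading term divides it; move -5/18*x_1*x_2 to the remainder.
  leading term x_2**2: no divisor's leading term divides it; move -5/3*x_2**2 to the remainder.
  leading term x_2*x_3: subtract (1/16)·h_2 from -1/2*x_2*x_3 + 4/9*x_2 - x_3 → 4/9*x_2 - x_3 + 1/2
  leading term x_2: no divisor's leading term divides it; move 4/9*x_2 to the remainder.
  leading term x_3: no divisor's leading term divides it; move -x_3 to the remainder.
  leading term 1: no divisor's leading term divides it; move 1/2 to the remainder.
  remainder -5/18*x_1*x_2 - 5/3*x_2**2 + 4/9*x_2 - x_3 + 1/2 ≠ 0; add k_3 = -5/18*x_1*x_2 - 5/3*x_2**2 + 4/9*x_2 - x_3 + 1/2 to the basis.

The other S-polynomials (S(h_1,k_3), S(h_2,k_3)) all reduce to 0 modulo the current basis, so we have a Gröbner basis.
Inter-reduce: drop elements whose leading term is divisible by another's, tail-reduce, and make monic.
Reduced Gröbner basis: {x_1*x_2 + 6*x_2**2 - 8/5*x_2 + 18/5*x_3 - 9/5, x_2*x_3 + 1, x_3**2 - 5/18*x_1 - 5/3*x_2 - 1/2*x_3 + 4/9}.

The two bases agree; hence the ideals are identical.

Yes, the ideals are equal.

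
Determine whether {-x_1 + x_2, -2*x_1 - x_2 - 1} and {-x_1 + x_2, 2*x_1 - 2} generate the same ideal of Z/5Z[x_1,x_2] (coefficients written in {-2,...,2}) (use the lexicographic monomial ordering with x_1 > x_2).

No, the ideals differ.

For a fixed monomial order, each ideal has a unique reduced Gröbner basis; comparing bases decides equality.
Buchberger on the first generating set:
f_1 = -x_1 + x_2, LT = x_1.
f_2 = -2*x_1 - x_2 - 1, LT = x_1.

S(f_1,f_2): lcm = x_1. S = x_2 + 2.
  leading term x_2: no divisor's leading term divides it; move x_2 to the remainder.
  leading term 1: no divisor's leading term divides it; move 2 to the remainder.
  remainder x_2 + 2 ≠ 0; add g_3 = x_2 + 2 to the basis.

S(f_1,g_3): leading monomials are coprime, so the S-polynomial reduces to 0 (Buchberger's first criterion).
S(f_2,g_3): leading monomials are coprime, so the S-polynomial reduces to 0 (Buchberger's first criterion).
Every S-polynomial of the final basis reduces to 0, so we have a Gröbner basis.
Inter-reduce: drop elements whose leading term is divisible by another's, tail-reduce, and make monic.
Reduced Gröbner basis: {x_1 + 2, x_2 + 2}.

Buchberger on the second generating set:
h_1 = -x_1 + x_2, LT = x_1.
h_2 = 2*x_1 - 2, LT = x_1.

S(h_1,h_2): lcm = x_1. S = -x_2 + 1.
  leading term x_2: no divisor's leading term divides it; move -x_2 to the remainder.
  leading term 1: no divisor's leading term divides it; move 1 to the remainder.
  remainder -x_2 + 1 ≠ 0; add k_3 = -x_2 + 1 to the basis.

S(h_1,k_3): leading monomials are coprime, so the S-polynomial reduces to 0 (Buchberger's first criterion).
S(h_2,k_3): leading monomials are coprime, so the S-polynomial reduces to 0 (Buchberger's first criterion).
Every S-polynomial of the final basis reduces to 0, so we have a Gröbner basis.
Inter-reduce: drop elements whose leading term is divisible by another's, tail-reduce, and make monic.
Reduced Gröbner basis: {x_1 - 1, x_2 - 1}.

The bases are distinct; the ideals are different.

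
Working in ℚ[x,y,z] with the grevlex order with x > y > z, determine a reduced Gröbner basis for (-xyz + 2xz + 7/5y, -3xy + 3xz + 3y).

f_1 = -xyz + 2xz + 7/5y, LT = xyz.
f_2 = -3xy + 3xz + 3y, LT = xy.

S(f_1,f_2): lcm = xyz. S = xz² - 2xz + yz - 7/5y.
  leading term xz²: no divisor's leading term divides it; move xz² to the remainder.
  leading term xz: no divisor's leading term divides it; move -2xz to the remainder.
  leading term yz: no divisor's leading term divides it; move yz to the remainder.
  leading term y: no divisor's leading term divides it; move -7/5y to the remainder.
  remainder xz² - 2xz + yz - 7/5y ≠ 0; add g_3 = xz² - 2xz + yz - 7/5y to the basis.

S(f_1,g_3): lcm = xyz². S = 2xyz - y²z - 2xz² + 7/5y² - 7/5yz.
  leading term xyz: subtract (-2)·f_1 from 2xyz - y²z - 2xz² + 7/5y² - 7/5yz → -y²z - 2xz² + 7/5y² + 4xz - 7/5yz + 14/5y
  leading term y²z: no divisor's leading term divides it; move -y²z to the remainder.
  leading term xz²: subtract (-2)·g_3 from -2xz² + 7/5y² + 4xz - 7/5yz + 14/5y → 7/5y² + ⅗yz
  leading term y²: no divisor's leading term divides it; move 7/5y² to the remainder.
  leading term yz: no divisor's leading term divides it; move ⅗yz to the remainder.
  remainder -y²z + 7/5y² + ⅗yz ≠ 0; add g_4 = -y²z + 7/5y² + ⅗yz to the basis.

The other S-polynomials (S(f_2,g_3), S(f_1,g_4), S(f_2,g_4), S(g_3,g_4)) all reduce to 0 modulo the current basis, so we have a Gröbner basis.
Inter-reduce: drop elements whose leading term is divisible by another's, tail-reduce, and make monic.

G = {y²z - 7/5y² - ⅗yz, xz² - 2xz + yz - 7/5y, xy - xz - y}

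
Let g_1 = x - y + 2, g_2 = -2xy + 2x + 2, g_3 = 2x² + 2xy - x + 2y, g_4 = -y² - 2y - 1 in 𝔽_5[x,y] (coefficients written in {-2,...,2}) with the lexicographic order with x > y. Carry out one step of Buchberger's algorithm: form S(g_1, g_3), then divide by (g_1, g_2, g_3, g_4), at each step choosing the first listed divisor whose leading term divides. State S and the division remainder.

S(g_1, g_3) = -2xy - y; remainder on division = 2y + 2.

lcm(LM(g_1), LM(g_3)) = x².
S = (lcm/LT(g_1))·g_1 − (lcm/LT(g_3))·g_3 = -2xy - y.
Reduce S modulo (g_1, g_2, g_3, g_4) in that order:
  leading term xy: subtract (-2y)·g_1 from -2xy - y → -2y² - 2y
  leading term y²: subtract (2)·g_4 from -2y² - 2y → 2y + 2
  leading term y: no divisor's leading term divides it; move 2y to the remainder.
  leading term 1: no divisor's leading term divides it; move 2 to the remainder.
The remainder 2y + 2 is nonzero, so it would be added as the next basis element.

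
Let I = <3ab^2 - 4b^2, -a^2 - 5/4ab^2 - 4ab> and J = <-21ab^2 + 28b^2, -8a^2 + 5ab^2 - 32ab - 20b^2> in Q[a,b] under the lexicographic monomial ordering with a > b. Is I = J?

For a fixed monomial order, each ideal has a unique reduced Gröbner basis; comparing bases decides equality.
Buchberger on the first generating set:
f_1 = 3ab^2 - 4b^2, LT = ab^2.
f_2 = -a^2 - 5/4ab^2 - 4ab, LT = a^2.

S(f_1,f_2): lcm = a^2b^2. S = -5/4ab^4 - 4ab^3 - 4/3ab^2.
  leading term ab^4: subtract (-5/12b^2)·f_1 from -5/4ab^4 - 4ab^3 - 4/3ab^2 → -4ab^3 - 4/3ab^2 - 5/3b^4
  leading term ab^3: subtract (-4/3b)·f_1 from -4ab^3 - 4/3ab^2 - 5/3b^4 → -4/3ab^2 - 5/3b^4 - 16/3b^3
  leading term ab^2: subtract (-4/9)·f_1 from -4/3ab^2 - 5/3b^4 - 16/3b^3 → -5/3b^4 - 16/3b^3 - 16/9b^2
  leading term b^4: no divisor's leading term divides it; move -5/3b^4 to the remainder.
  leading term b^3: no divisor's leading term divides it; move -16/3b^3 to the remainder.
  leading term b^2: no divisor's leading term divides it; move -16/9b^2 to the remainder.
  remainder -5/3b^4 - 16/3b^3 - 16/9b^2 ≠ 0; add g_3 = -5/3b^4 - 16/3b^3 - 16/9b^2 to the basis.

The other S-polynomials (S(f_1,g_3), S(f_2,g_3)) all reduce to 0 modulo the current basis, so we have a Gröbner basis.
Inter-reduce: drop elements whose leading term is divisible by another's, tail-reduce, and make monic.
Reduced Gröbner basis: {a^2 + 4ab + 5/3b^2, ab^2 - 4/3b^2, b^4 + 16/5b^3 + 16/15b^2}.

Buchberger on the second generating set:
h_1 = -21ab^2 + 28b^2, LT = ab^2.
h_2 = -8a^2 + 5ab^2 - 32ab - 20b^2, LT = a^2.

S(h_1,h_2): lcm = a^2b^2. S = 5/8ab^4 - 4ab^3 - 4/3ab^2 - 5/2b^4.
  leading term ab^4: subtract (-5/168b^2)·h_1 from 5/8ab^4 - 4ab^3 - 4/3ab^2 - 5/2b^4 → -4ab^3 - 4/3ab^2 - 5/3b^4
  leading term ab^3: subtract (4/21b)·h_1 from -4ab^3 - 4/3ab^2 - 5/3b^4 → -4/3ab^2 - 5/3b^4 - 16/3b^3
  leading term ab^2: subtract (4/63)·h_1 from -4/3ab^2 - 5/3b^4 - 16/3b^3 → -5/3b^4 - 16/3b^3 - 16/9b^2
  leading term b^4: no divisor's leading term divides it; move -5/3b^4 to the remainder.
  leading term b^3: no divisor's leading term divides it; move -16/3b^3 to the remainder.
  leading term b^2: no divisor's leading term divides it; move -16/9b^2 to the remainder.
  remainder -5/3b^4 - 16/3b^3 - 16/9b^2 ≠ 0; add k_3 = -5/3b^4 - 16/3b^3 - 16/9b^2 to the basis.

The other S-polynomials (S(h_1,k_3), S(h_2,k_3)) all reduce to 0 modulo the current basis, so we have a Gröbner basis.
Inter-reduce: drop elements whose leading term is divisible by another's, tail-reduce, and make monic.
Reduced Gröbner basis: {a^2 + 4ab + 5/3b^2, ab^2 - 4/3b^2, b^4 + 16/5b^3 + 16/15b^2}.

The two bases agree; hence the ideals are identical.

Yes, the ideals are equal.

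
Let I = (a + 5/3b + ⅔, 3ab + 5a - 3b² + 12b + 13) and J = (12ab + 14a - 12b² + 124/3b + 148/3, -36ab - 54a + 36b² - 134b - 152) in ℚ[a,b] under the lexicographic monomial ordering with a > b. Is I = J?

Two ideals are equal iff their reduced Gröbner bases coincide (the reduced basis is unique for a fixed ordering).
Buchberger on the first generating set:
f_1 = a + 5/3b + ⅔, LT = a.
f_2 = 3ab + 5a - 3b² + 12b + 13, LT = ab.

S(f_1,f_2): lcm = ab. S = -5/3a + 8/3b² - 10/3b - 13/3.
  reduce S modulo (f_1, f_2):
  remainder 8/3b² - 5/9b - 29/9 ≠ 0; add g_3 = 8/3b² - 5/9b - 29/9 to the basis.

The other S-polynomials (S(f_1,g_3), S(f_2,g_3)) all reduce to 0 modulo the current basis, so we have a Gröbner basis.
Inter-reduce: drop elements whose leading term is divisible by another's, tail-reduce, and make monic.
Reduced Gröbner basis: {a + 5/3b + ⅔, b² - 5/24b - 29/24}.

Buchberger on the second generating set:
h_1 = 12ab + 14a - 12b² + 124/3b + 148/3, LT = ab.
h_2 = -36ab - 54a + 36b² - 134b - 152, LT = ab.

S(h_1,h_2): lcm = ab. S = -⅓a - 5/18b - 1/9.
  reduce S modulo (h_1, h_2):
  remainder -⅓a - 5/18b - 1/9 ≠ 0; add k_3 = -⅓a - 5/18b - 1/9 to the basis.

S(h_1,k_3): lcm = ab. S = 7/6a - 11/6b² + 28/9b + 37/9.
  reduce S modulo (h_1, h_2, k_3):
  remainder -11/6b² + 77/36b + 67/18 ≠ 0; add k_4 = -11/6b² + 77/36b + 67/18 to the basis.

The other S-polynomials (S(h_2,k_3), S(h_1,k_4), S(h_2,k_4), S(k_3,k_4)) all reduce to 0 modulo the current basis, so we have a Gröbner basis.
Inter-reduce: drop elements whose leading term is divisible by another's, tail-reduce, and make monic.
Reduced Gröbner basis: {a + ⅚b + ⅓, b² - 7/6b - 67/33}.

Since the reduced bases disagree, the two ideals are not the same.

No, the ideals differ.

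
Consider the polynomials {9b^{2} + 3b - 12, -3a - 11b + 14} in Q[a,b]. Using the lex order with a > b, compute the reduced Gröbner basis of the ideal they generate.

G = {a + \tfrac{11}{3}b - \tfrac{14}{3}, b^{2} + \tfrac{1}{3}b - \tfrac{4}{3}}

f_1 = 9b^{2} + 3b - 12, LT = b^{2}.
f_2 = -3a - 11b + 14, LT = a.

The S-polynomials (S(f_1,f_2)) all reduce to 0 modulo the current basis, so we have a Gröbner basis.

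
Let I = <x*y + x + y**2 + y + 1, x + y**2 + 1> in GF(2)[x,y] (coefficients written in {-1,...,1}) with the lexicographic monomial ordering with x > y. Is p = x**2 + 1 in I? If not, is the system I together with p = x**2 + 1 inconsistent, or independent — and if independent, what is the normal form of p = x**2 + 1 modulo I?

First compute the reduced Gröbner basis of I by Buchberger's algorithm.
f_1 = x*y + x + y**2 + y + 1, LT = x*y.
f_2 = x + y**2 + 1, LT = x.

S(f_1,f_2): lcm = x*y. S = x + y**3 + y**2 + 1.
  leading term x: subtract (1)·f_2 from x + y**3 + y**2 + 1 → y**3
  leading term y**3: no divisor's leading term divides it; move y**3 to the remainder.
  remainder y**3 ≠ 0; add h_3 = y**3 to the basis.

The other S-polynomials (S(f_1,h_3), S(f_2,h_3)) all reduce to 0 modulo the current basis, so we have a Gröbner basis.
Inter-reduce: drop elements whose leading term is divisible by another's, tail-reduce, and make monic.
Reduced Gröbner basis: {x + y**2 + 1, y**3}.
Label its elements g_1 = x + y**2 + 1, g_2 = y**3.

Reduce p = x**2 + 1 modulo G:
  leading term x**2: subtract (x)·g_1 from x**2 + 1 → x*y**2 + x + 1
  leading term x*y**2: subtract (y**2)·g_1 from x*y**2 + x + 1 → x + y**4 + y**2 + 1
  leading term x: subtract (1)·g_1 from x + y**4 + y**2 + 1 → y**4
  leading term y**4: subtract (y)·g_2 from y**4 → 0
  normal form = 0.
Since the normal form is 0, p ∈ I.

Ideal membership is decidable via reduction modulo a Gröbner basis.

x**2 + 1 lies in I (it reduces to 0).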